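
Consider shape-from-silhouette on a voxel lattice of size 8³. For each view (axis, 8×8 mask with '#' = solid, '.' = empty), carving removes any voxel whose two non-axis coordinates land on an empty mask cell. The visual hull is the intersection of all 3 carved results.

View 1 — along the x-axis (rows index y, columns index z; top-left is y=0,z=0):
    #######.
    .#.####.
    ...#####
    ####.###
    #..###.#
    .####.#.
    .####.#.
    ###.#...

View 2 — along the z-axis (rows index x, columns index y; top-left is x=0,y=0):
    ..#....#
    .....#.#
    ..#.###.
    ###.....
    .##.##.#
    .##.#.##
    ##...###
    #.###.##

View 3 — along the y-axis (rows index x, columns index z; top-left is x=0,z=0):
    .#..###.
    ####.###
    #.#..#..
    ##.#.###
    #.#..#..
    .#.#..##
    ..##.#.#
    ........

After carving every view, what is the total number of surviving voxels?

full grid |V| = 512
step 1: project along x, AND mask (43/64) → |grid| = 344
step 2: project along z, AND mask (32/64) → |grid| = 162
step 3: project along y, AND mask (31/64) → |grid| = 59

59 voxels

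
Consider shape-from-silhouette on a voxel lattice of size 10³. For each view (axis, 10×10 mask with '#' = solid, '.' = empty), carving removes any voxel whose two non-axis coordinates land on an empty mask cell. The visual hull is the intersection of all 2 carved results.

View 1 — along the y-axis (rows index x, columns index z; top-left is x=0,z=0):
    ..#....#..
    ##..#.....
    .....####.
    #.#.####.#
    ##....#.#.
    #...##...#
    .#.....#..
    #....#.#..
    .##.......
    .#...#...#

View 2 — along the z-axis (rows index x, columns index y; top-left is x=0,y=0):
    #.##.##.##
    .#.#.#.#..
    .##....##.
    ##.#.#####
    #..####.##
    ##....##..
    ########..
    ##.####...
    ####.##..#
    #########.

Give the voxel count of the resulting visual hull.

full grid |V| = 1000
[1] y-view keeps 34 columns → grid now 340
[2] z-view keeps 64 columns → grid now 217

voxel count = 217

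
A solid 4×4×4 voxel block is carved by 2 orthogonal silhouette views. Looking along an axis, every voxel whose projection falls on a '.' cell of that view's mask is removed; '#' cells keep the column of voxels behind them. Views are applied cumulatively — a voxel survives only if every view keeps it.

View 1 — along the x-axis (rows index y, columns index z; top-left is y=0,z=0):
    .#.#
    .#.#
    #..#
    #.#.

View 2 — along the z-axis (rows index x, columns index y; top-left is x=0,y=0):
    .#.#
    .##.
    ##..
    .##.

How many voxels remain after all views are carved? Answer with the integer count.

remaining voxels: 16

start: 4×4×4 = 64 voxels
step 1: project along x, AND mask (8/16) → |grid| = 32
step 2: project along z, AND mask (8/16) → |grid| = 16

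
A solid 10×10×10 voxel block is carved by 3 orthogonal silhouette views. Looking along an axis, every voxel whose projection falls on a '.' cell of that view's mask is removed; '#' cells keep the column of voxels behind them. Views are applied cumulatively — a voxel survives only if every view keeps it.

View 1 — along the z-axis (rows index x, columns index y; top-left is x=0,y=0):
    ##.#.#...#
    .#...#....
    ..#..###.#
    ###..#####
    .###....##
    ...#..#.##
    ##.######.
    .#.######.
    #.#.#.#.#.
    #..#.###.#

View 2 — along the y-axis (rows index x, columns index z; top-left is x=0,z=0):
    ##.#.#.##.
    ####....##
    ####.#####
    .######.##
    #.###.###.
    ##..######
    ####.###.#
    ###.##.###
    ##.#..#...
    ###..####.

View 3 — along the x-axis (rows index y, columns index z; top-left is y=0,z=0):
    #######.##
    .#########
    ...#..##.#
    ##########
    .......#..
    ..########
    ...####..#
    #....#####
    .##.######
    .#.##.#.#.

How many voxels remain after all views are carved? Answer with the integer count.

271 voxels

initial block: 10^3 = 1000
V1 z: intersect with XY mask (55 set) -- 550 left
V2 y: intersect with XZ mask (71 set) -- 400 left
V3 x: intersect with YZ mask (65 set) -- 271 left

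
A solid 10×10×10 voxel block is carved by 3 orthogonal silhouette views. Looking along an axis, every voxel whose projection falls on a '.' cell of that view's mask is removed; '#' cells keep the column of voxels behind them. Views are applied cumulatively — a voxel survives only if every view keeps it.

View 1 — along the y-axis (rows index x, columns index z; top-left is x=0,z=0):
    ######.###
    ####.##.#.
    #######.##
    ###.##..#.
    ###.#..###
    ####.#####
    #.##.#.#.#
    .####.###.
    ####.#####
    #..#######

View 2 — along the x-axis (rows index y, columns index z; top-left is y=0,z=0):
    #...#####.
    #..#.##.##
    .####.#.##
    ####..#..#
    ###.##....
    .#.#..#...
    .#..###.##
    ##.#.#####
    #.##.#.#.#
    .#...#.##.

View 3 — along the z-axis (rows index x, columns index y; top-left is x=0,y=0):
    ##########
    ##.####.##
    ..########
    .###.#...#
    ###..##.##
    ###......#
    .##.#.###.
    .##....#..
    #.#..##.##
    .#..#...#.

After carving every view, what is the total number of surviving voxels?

remaining voxels: 263

start: 10×10×10 = 1000 voxels
step 1: project along y, AND mask (77/100) → |grid| = 770
step 2: project along x, AND mask (57/100) → |grid| = 440
step 3: project along z, AND mask (60/100) → |grid| = 263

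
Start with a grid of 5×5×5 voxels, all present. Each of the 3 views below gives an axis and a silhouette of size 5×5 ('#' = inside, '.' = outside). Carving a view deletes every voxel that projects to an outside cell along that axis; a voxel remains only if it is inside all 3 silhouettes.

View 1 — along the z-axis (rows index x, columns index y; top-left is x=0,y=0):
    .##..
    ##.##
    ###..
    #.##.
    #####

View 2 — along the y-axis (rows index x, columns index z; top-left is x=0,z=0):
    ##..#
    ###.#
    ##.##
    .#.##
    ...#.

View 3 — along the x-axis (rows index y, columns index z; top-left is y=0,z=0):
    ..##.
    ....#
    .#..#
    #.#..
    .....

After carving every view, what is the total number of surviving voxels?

|visual hull| = 15

initial block: 5^3 = 125
  1. axis=2 (XY plane), |mask|=17  ⇒  voxels=85
  2. axis=1 (XZ plane), |mask|=15  ⇒  voxels=48
  3. axis=0 (YZ plane), |mask|=7  ⇒  voxels=15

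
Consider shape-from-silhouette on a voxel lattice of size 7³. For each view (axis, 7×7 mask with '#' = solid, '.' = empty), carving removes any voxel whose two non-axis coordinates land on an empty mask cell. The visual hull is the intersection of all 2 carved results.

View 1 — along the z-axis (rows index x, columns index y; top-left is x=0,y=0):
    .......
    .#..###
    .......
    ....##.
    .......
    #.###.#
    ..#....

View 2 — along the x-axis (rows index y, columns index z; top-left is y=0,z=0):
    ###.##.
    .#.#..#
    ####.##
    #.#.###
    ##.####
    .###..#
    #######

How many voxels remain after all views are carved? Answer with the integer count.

65 voxels

initial block: 7^3 = 343
carve view 1 (along z, XY-mask fill 12/49): 84 voxels remain
carve view 2 (along x, YZ-mask fill 36/49): 65 voxels remain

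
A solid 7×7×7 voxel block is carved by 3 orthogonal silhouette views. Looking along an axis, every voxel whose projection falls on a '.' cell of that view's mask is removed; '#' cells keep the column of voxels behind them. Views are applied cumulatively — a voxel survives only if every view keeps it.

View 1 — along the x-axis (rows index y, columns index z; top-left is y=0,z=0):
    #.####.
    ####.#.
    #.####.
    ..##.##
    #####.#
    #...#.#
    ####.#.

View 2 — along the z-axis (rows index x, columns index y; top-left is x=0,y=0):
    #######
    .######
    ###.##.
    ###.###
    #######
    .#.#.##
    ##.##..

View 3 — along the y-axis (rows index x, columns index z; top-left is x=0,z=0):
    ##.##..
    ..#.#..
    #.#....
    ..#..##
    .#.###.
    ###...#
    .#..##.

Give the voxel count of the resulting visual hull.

82 voxels

start: 7×7×7 = 343 voxels
step 1: project along x, AND mask (33/49) → |grid| = 231
step 2: project along z, AND mask (39/49) → |grid| = 184
step 3: project along y, AND mask (22/49) → |grid| = 82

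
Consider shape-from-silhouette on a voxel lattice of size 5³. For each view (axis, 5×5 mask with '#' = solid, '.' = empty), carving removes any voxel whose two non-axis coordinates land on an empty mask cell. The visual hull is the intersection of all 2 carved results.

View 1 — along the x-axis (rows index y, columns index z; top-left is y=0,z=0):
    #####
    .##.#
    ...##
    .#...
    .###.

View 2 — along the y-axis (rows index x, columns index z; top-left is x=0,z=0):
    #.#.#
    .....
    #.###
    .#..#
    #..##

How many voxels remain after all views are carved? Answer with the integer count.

|visual hull| = 31

initial block: 5^3 = 125
after view 1 [x-axis, 14 of 25 cells solid] → remaining = 70
after view 2 [y-axis, 12 of 25 cells solid] → remaining = 31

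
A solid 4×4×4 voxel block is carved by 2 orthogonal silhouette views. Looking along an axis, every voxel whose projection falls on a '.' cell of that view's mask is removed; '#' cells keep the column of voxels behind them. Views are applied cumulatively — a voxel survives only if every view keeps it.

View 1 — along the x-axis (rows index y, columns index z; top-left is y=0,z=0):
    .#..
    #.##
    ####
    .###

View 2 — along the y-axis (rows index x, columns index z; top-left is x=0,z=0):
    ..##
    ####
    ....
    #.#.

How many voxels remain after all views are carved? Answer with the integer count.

before carving: 64 voxels (4×4×4)
after view 1 [x-axis, 11 of 16 cells solid] → remaining = 44
after view 2 [y-axis, 8 of 16 cells solid] → remaining = 22

22 voxels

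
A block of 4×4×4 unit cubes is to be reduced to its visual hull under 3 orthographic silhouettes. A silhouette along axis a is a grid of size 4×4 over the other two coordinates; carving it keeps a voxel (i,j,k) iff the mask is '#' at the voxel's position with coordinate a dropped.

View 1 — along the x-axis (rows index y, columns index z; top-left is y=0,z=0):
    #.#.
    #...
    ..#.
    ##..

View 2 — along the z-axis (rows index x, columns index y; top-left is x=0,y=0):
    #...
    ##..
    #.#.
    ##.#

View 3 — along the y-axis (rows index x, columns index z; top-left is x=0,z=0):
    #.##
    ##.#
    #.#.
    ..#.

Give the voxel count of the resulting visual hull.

before carving: 64 voxels (4×4×4)
V1 x: intersect with YZ mask (6 set) -- 24 left
V2 z: intersect with XY mask (8 set) -- 13 left
V3 y: intersect with XZ mask (9 set) -- 8 left

remaining voxels: 8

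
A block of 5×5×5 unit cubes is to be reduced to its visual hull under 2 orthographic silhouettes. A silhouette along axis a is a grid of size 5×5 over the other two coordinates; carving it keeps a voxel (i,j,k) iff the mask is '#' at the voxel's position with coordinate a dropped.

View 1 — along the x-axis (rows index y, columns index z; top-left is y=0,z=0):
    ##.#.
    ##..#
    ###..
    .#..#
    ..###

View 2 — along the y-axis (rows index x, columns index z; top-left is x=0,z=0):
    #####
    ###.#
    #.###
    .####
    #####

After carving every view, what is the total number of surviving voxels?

61 voxels

start: 5×5×5 = 125 voxels
after view 1 [x-axis, 14 of 25 cells solid] → remaining = 70
after view 2 [y-axis, 22 of 25 cells solid] → remaining = 61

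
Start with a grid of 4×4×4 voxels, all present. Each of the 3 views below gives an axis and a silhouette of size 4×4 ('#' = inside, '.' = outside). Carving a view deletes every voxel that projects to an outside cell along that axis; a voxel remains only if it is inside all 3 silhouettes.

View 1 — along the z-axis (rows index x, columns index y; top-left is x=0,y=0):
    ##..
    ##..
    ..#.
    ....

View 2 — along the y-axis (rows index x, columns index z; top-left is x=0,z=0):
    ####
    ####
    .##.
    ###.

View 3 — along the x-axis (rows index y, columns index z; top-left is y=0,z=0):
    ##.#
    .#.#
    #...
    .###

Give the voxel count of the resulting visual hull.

start: 4×4×4 = 64 voxels
  1. axis=2 (XY plane), |mask|=5  ⇒  voxels=20
  2. axis=1 (XZ plane), |mask|=13  ⇒  voxels=18
  3. axis=0 (YZ plane), |mask|=9  ⇒  voxels=10

remaining voxels: 10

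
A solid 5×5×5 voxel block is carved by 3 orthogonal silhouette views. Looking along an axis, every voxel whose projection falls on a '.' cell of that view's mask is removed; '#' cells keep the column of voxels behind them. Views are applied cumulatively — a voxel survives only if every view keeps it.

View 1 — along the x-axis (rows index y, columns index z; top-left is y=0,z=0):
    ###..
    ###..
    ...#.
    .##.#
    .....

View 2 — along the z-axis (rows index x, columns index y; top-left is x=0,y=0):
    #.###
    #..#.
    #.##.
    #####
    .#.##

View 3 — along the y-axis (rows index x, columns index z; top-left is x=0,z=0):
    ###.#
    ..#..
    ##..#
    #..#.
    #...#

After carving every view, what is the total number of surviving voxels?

|visual hull| = 17

full grid |V| = 125
after view 1 [x-axis, 10 of 25 cells solid] → remaining = 50
after view 2 [z-axis, 17 of 25 cells solid] → remaining = 36
after view 3 [y-axis, 12 of 25 cells solid] → remaining = 17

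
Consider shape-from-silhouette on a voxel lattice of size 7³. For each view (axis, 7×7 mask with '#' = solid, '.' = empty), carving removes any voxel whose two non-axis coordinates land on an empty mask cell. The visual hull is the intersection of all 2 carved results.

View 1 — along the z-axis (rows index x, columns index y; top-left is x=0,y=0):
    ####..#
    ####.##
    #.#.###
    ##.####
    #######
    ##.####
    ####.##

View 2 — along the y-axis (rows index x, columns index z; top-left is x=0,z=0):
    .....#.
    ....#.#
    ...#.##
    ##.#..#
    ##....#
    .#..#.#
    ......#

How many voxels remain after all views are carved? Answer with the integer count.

start: 7×7×7 = 343 voxels
step 1: project along z, AND mask (41/49) → |grid| = 287
step 2: project along y, AND mask (17/49) → |grid| = 101

remaining voxels: 101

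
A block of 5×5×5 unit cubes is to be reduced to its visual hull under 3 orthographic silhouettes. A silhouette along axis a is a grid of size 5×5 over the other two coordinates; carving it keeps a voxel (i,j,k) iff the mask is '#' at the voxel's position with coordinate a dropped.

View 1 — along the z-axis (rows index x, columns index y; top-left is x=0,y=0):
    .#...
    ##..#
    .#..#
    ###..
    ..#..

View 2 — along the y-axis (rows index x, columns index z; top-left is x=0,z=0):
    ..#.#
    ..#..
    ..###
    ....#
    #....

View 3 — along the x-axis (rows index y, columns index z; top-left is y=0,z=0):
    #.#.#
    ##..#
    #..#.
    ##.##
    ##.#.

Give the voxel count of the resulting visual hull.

7 voxels

start: 5×5×5 = 125 voxels
[1] z-view keeps 10 columns → grid now 50
[2] y-view keeps 8 columns → grid now 15
[3] x-view keeps 15 columns → grid now 7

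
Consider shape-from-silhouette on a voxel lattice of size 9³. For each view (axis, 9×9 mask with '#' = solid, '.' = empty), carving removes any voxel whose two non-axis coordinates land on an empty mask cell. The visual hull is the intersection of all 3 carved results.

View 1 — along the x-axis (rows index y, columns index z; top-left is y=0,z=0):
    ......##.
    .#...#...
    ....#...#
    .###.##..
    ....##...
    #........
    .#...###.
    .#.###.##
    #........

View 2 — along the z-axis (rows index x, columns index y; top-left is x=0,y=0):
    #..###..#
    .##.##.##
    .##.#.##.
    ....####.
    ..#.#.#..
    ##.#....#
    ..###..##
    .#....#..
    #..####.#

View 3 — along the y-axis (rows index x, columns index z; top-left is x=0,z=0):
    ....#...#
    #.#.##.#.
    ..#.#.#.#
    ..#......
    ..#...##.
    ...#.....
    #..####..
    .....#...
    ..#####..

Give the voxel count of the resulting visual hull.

start: 9×9×9 = 729 voxels
carve view 1 (along x, YZ-mask fill 25/81): 225 voxels remain
carve view 2 (along z, XY-mask fill 40/81): 109 voxels remain
carve view 3 (along y, XZ-mask fill 27/81): 40 voxels remain

40 voxels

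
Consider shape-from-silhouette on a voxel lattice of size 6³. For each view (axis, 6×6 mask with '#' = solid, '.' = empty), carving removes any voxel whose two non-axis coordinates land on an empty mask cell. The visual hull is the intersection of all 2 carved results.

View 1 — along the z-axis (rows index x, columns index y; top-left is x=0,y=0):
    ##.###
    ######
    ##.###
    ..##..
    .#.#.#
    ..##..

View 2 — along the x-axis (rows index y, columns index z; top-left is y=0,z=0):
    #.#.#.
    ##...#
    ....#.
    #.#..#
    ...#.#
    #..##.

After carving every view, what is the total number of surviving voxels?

start: 6×6×6 = 216 voxels
carve view 1 (along z, XY-mask fill 23/36): 138 voxels remain
carve view 2 (along x, YZ-mask fill 15/36): 60 voxels remain

voxel count = 60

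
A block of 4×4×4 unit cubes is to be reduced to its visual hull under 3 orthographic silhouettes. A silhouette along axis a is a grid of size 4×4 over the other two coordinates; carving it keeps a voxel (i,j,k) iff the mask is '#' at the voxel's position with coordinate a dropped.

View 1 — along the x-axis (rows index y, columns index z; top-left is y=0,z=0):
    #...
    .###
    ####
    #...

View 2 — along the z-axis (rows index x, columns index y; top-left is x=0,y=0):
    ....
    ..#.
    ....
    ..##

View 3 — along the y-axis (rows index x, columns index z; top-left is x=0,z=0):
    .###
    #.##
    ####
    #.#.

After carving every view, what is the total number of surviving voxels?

initial block: 4^3 = 64
V1 x: intersect with YZ mask (9 set) -- 36 left
V2 z: intersect with XY mask (3 set) -- 9 left
V3 y: intersect with XZ mask (12 set) -- 6 left

remaining voxels: 6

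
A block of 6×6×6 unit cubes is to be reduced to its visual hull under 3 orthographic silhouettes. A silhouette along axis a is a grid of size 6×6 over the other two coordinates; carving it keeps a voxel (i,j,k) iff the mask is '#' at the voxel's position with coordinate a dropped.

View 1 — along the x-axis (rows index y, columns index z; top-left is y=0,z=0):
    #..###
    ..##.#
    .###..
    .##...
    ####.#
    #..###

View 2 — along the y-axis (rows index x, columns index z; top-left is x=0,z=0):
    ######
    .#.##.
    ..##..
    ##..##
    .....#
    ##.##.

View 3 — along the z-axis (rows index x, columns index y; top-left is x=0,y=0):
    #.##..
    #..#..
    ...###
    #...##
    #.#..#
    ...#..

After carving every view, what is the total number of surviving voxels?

voxel count = 28

before carving: 216 voxels (6×6×6)
after view 1 [x-axis, 21 of 36 cells solid] → remaining = 126
after view 2 [y-axis, 20 of 36 cells solid] → remaining = 69
after view 3 [z-axis, 15 of 36 cells solid] → remaining = 28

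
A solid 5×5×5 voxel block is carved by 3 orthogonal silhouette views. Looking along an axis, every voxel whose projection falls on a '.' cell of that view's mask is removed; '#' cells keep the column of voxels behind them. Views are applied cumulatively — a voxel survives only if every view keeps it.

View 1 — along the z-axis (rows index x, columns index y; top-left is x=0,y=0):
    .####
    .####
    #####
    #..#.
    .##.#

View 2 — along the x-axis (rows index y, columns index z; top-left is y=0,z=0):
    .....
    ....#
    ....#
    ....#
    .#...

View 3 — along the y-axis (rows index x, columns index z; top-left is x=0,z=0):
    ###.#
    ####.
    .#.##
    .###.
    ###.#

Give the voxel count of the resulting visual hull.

full grid |V| = 125
  1. axis=2 (XY plane), |mask|=18  ⇒  voxels=90
  2. axis=0 (YZ plane), |mask|=4  ⇒  voxels=16
  3. axis=1 (XZ plane), |mask|=18  ⇒  voxels=12

voxel count = 12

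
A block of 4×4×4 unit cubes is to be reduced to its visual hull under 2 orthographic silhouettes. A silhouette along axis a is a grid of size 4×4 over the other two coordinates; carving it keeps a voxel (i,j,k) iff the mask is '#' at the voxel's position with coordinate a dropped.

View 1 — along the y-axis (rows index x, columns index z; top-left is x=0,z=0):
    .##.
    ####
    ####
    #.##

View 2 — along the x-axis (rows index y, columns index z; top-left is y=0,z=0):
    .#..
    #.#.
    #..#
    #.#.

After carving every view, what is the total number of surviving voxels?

full grid |V| = 64
after view 1 [y-axis, 13 of 16 cells solid] → remaining = 52
after view 2 [x-axis, 7 of 16 cells solid] → remaining = 23

remaining voxels: 23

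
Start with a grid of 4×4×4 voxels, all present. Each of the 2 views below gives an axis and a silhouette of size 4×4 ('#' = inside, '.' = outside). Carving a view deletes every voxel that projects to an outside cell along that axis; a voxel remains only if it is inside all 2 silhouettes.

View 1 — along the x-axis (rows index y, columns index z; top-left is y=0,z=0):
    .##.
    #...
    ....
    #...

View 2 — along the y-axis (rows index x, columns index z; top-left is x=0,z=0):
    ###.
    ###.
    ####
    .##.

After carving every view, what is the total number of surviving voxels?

initial block: 4^3 = 64
V1 x: intersect with YZ mask (4 set) -- 16 left
V2 y: intersect with XZ mask (12 set) -- 14 left

14 voxels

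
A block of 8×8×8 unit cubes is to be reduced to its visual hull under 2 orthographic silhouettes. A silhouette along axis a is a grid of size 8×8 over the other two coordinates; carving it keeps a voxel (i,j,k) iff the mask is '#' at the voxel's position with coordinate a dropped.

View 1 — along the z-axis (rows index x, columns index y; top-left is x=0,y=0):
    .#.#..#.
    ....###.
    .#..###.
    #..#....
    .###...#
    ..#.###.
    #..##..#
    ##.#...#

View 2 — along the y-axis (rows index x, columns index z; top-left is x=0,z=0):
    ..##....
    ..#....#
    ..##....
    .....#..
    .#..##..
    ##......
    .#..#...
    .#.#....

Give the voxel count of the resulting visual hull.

58 voxels

initial block: 8^3 = 512
V1 z: intersect with XY mask (28 set) -- 224 left
V2 y: intersect with XZ mask (16 set) -- 58 left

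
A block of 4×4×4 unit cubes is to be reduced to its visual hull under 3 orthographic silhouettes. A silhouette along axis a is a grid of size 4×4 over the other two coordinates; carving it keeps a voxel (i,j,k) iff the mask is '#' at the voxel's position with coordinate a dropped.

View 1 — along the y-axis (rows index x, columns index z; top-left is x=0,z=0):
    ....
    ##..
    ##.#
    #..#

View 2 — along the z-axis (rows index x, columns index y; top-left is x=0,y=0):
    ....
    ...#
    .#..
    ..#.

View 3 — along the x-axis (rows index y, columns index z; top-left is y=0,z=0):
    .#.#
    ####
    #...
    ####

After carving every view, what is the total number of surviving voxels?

full grid |V| = 64
step 1: project along y, AND mask (7/16) → |grid| = 28
step 2: project along z, AND mask (3/16) → |grid| = 7
step 3: project along x, AND mask (11/16) → |grid| = 6

|visual hull| = 6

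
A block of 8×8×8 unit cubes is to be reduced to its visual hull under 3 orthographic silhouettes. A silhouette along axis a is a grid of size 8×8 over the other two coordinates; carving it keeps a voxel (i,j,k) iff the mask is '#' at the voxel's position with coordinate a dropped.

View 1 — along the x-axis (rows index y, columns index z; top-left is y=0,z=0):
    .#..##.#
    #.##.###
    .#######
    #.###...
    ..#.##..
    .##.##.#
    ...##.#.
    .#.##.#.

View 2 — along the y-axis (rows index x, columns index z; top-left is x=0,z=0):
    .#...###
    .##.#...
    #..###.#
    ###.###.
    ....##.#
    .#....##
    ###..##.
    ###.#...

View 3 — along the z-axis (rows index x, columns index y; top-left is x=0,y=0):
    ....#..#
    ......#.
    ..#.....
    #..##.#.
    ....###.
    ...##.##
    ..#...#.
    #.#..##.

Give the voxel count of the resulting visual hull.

|visual hull| = 42

start: 8×8×8 = 512 voxels
[1] x-view keeps 36 columns → grid now 288
[2] y-view keeps 33 columns → grid now 149
[3] z-view keeps 21 columns → grid now 42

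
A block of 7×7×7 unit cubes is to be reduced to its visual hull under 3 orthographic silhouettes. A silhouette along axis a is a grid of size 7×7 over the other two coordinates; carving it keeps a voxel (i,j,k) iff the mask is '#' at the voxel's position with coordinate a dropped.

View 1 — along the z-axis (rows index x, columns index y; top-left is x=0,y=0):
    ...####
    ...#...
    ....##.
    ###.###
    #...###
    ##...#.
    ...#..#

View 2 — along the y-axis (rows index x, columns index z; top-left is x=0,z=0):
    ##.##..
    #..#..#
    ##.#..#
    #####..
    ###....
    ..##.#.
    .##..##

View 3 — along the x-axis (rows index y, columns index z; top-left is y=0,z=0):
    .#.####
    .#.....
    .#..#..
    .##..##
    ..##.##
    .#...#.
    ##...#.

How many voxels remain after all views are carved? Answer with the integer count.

|visual hull| = 34

initial block: 7^3 = 343
step 1: project along z, AND mask (22/49) → |grid| = 154
step 2: project along y, AND mask (26/49) → |grid| = 86
step 3: project along x, AND mask (21/49) → |grid| = 34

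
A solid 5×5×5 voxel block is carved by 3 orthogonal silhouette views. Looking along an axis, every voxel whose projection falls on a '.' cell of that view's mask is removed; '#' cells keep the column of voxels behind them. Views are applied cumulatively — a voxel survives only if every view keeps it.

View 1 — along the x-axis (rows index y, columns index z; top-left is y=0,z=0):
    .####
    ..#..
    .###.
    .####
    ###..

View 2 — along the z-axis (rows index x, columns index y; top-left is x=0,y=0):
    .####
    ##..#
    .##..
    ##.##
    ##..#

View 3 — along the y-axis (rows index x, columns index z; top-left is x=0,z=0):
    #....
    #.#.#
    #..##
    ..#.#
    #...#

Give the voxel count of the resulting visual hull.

|visual hull| = 15

initial block: 5^3 = 125
after view 1 [x-axis, 15 of 25 cells solid] → remaining = 75
after view 2 [z-axis, 16 of 25 cells solid] → remaining = 43
after view 3 [y-axis, 11 of 25 cells solid] → remaining = 15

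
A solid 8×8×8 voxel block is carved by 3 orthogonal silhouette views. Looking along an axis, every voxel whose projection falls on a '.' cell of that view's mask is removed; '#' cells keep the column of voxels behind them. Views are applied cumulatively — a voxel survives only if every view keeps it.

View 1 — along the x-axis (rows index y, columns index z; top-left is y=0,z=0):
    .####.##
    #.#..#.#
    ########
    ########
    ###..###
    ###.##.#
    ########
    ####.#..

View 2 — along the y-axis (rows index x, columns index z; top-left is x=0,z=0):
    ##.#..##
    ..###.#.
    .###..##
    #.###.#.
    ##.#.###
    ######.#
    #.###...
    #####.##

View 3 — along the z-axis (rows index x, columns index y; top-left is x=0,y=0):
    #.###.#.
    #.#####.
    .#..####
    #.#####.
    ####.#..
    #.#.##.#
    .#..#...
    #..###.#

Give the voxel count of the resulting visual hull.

remaining voxels: 167

initial block: 8^3 = 512
V1 x: intersect with YZ mask (51 set) -- 408 left
V2 y: intersect with XZ mask (43 set) -- 269 left
V3 z: intersect with XY mask (39 set) -- 167 left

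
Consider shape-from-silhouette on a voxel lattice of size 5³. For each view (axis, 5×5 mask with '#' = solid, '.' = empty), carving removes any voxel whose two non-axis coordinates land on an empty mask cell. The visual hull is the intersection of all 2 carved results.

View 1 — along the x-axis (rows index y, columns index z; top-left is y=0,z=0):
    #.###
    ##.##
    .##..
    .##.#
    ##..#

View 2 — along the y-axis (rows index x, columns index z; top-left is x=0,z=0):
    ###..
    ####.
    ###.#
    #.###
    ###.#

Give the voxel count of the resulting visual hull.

full grid |V| = 125
after view 1 [x-axis, 16 of 25 cells solid] → remaining = 80
after view 2 [y-axis, 19 of 25 cells solid] → remaining = 62

remaining voxels: 62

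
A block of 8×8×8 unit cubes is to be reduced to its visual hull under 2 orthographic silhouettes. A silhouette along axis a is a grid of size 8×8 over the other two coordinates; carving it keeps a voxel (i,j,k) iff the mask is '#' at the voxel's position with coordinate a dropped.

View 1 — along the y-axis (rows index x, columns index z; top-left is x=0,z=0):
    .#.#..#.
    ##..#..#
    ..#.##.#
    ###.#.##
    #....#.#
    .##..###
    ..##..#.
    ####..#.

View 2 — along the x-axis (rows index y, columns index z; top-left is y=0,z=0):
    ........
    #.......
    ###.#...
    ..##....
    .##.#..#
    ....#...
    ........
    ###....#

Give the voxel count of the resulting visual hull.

|visual hull| = 69

full grid |V| = 512
step 1: project along y, AND mask (33/64) → |grid| = 264
step 2: project along x, AND mask (16/64) → |grid| = 69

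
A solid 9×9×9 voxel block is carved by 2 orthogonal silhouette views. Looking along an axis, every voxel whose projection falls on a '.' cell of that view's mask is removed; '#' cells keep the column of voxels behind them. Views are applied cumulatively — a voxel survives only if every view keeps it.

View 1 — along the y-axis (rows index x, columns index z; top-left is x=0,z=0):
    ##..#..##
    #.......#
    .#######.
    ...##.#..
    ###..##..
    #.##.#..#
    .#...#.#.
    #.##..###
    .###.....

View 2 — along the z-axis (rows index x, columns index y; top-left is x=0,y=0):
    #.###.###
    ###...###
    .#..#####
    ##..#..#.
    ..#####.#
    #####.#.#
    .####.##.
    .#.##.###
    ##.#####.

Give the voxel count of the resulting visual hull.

before carving: 729 voxels (9×9×9)
step 1: project along y, AND mask (39/81) → |grid| = 351
step 2: project along z, AND mask (55/81) → |grid| = 241

241 voxels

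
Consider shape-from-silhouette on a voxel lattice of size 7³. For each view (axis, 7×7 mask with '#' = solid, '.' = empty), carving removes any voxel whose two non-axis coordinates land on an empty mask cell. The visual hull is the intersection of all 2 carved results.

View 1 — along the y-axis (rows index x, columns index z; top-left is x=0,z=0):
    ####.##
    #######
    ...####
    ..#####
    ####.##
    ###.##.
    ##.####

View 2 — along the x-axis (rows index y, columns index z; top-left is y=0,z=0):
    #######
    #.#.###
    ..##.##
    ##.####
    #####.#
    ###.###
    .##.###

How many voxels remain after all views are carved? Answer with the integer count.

initial block: 7^3 = 343
step 1: project along y, AND mask (39/49) → |grid| = 273
step 2: project along x, AND mask (39/49) → |grid| = 218

|visual hull| = 218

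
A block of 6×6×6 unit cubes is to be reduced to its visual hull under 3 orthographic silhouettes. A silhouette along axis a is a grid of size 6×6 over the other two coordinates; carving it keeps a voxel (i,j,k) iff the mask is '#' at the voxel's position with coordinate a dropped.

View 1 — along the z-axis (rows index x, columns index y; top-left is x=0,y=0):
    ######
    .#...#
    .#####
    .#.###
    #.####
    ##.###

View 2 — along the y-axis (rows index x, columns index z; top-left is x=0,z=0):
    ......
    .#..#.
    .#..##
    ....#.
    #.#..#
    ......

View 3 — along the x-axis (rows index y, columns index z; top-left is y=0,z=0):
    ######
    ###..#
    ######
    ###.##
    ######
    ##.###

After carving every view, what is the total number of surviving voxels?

34 voxels

start: 6×6×6 = 216 voxels
  1. axis=2 (XY plane), |mask|=27  ⇒  voxels=162
  2. axis=1 (XZ plane), |mask|=9  ⇒  voxels=38
  3. axis=0 (YZ plane), |mask|=32  ⇒  voxels=34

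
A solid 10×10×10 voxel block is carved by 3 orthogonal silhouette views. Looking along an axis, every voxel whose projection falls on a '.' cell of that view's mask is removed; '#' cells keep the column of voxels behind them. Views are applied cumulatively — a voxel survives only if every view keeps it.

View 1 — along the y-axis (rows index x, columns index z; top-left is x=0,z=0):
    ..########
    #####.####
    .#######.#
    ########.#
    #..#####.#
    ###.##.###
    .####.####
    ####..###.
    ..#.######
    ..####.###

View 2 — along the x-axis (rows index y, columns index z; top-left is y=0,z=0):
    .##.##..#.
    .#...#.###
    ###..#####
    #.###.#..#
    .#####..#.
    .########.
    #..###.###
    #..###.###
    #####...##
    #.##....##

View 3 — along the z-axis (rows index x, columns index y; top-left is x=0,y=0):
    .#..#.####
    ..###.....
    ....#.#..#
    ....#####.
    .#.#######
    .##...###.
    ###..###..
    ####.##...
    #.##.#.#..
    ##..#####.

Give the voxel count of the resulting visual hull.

|visual hull| = 274

before carving: 1000 voxels (10×10×10)
step 1: project along y, AND mask (78/100) → |grid| = 780
step 2: project along x, AND mask (64/100) → |grid| = 497
step 3: project along z, AND mask (54/100) → |grid| = 274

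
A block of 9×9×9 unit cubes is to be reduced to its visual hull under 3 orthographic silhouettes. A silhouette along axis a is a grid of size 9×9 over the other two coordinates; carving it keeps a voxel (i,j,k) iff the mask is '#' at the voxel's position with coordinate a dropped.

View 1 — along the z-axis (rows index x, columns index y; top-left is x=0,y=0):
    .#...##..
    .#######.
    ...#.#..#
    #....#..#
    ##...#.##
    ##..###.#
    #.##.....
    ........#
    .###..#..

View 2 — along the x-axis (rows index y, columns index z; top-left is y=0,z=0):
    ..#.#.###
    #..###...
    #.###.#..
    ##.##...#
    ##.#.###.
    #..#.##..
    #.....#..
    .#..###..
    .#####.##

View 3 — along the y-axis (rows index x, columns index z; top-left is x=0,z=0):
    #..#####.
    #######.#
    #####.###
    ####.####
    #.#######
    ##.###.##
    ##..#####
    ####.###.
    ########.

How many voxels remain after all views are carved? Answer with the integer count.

initial block: 9^3 = 729
V1 z: intersect with XY mask (35 set) -- 315 left
V2 x: intersect with YZ mask (42 set) -- 162 left
V3 y: intersect with XZ mask (67 set) -- 142 left

remaining voxels: 142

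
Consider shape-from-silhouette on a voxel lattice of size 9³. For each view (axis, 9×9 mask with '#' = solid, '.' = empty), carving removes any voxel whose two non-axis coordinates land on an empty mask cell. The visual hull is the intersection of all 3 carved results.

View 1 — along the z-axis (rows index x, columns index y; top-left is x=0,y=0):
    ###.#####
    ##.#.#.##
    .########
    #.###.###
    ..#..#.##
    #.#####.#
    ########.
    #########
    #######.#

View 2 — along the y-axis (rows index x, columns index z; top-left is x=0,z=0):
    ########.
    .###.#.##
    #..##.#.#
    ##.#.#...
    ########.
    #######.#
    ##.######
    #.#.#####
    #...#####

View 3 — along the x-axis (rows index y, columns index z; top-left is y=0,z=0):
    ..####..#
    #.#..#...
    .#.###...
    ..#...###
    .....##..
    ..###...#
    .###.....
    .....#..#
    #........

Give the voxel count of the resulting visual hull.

147 voxels

before carving: 729 voxels (9×9×9)
carve view 1 (along z, XY-mask fill 65/81): 585 voxels remain
carve view 2 (along y, XZ-mask fill 60/81): 431 voxels remain
carve view 3 (along x, YZ-mask fill 28/81): 147 voxels remain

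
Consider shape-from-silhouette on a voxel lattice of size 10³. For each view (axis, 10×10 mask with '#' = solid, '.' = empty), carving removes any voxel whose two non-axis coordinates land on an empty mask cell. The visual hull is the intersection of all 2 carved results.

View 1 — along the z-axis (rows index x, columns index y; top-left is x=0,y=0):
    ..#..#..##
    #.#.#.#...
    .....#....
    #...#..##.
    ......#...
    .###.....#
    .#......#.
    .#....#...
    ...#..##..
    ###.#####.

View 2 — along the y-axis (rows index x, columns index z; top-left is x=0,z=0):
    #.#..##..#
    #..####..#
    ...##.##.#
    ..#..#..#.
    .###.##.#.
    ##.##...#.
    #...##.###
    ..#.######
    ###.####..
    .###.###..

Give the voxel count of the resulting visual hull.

initial block: 10^3 = 1000
step 1: project along z, AND mask (33/100) → |grid| = 330
step 2: project along y, AND mask (56/100) → |grid| = 182

voxel count = 182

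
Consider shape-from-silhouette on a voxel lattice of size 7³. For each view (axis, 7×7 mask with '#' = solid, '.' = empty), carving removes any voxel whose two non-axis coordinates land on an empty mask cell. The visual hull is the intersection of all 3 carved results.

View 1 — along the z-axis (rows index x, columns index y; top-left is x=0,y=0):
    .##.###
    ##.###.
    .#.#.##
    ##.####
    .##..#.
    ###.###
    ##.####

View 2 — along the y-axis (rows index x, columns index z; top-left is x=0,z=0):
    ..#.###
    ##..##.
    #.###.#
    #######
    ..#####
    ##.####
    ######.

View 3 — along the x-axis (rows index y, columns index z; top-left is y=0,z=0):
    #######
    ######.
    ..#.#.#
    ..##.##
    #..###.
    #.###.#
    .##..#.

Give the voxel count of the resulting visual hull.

start: 7×7×7 = 343 voxels
V1 z: intersect with XY mask (35 set) -- 245 left
V2 y: intersect with XZ mask (37 set) -- 189 left
V3 x: intersect with YZ mask (32 set) -- 129 left

remaining voxels: 129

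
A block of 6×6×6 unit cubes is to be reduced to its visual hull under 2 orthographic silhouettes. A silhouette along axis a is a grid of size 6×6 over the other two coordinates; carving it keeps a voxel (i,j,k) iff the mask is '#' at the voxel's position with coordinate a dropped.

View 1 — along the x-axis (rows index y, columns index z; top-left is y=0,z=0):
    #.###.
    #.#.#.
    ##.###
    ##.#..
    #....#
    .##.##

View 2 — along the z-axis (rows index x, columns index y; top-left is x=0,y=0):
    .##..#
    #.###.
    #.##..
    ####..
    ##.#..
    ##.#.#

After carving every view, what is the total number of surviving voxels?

remaining voxels: 77

initial block: 6^3 = 216
step 1: project along x, AND mask (21/36) → |grid| = 126
step 2: project along z, AND mask (21/36) → |grid| = 77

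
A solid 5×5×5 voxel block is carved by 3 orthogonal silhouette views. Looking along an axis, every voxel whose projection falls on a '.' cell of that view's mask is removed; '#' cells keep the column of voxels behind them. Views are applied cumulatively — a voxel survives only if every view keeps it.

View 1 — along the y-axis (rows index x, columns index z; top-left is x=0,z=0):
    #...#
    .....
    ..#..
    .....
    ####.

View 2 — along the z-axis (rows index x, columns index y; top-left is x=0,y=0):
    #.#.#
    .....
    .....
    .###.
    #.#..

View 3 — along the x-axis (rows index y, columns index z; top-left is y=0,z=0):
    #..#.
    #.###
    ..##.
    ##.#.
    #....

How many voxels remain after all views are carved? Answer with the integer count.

before carving: 125 voxels (5×5×5)
V1 y: intersect with XZ mask (7 set) -- 35 left
V2 z: intersect with XY mask (8 set) -- 14 left
V3 x: intersect with YZ mask (12 set) -- 6 left

|visual hull| = 6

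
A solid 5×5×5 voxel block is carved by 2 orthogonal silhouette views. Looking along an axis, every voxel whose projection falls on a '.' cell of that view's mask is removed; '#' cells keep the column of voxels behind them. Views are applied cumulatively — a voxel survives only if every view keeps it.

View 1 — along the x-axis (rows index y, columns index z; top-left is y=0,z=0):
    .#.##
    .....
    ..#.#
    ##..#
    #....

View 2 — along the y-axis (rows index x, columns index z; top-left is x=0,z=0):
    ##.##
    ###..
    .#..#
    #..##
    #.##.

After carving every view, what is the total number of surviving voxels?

remaining voxels: 28

before carving: 125 voxels (5×5×5)
  1. axis=0 (YZ plane), |mask|=9  ⇒  voxels=45
  2. axis=1 (XZ plane), |mask|=15  ⇒  voxels=28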